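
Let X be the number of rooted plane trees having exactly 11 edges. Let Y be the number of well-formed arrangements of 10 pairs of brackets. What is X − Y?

41990

Rooted ordered trees with n edges are counted by C_n; here n = 11. So X = C_11 = 58786.
With 10 pairs the number of balanced bracket strings is the Catalan number C_10. So Y = C_10 = 16796.
X − Y = 58786 − 16796 = 41990.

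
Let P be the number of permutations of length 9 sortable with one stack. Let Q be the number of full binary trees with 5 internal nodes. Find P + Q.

4904

Stack-sortable permutations are exactly the 231-avoiding ones, counted by C_n; here n = 9. So P = C_9 = 4862.
Full binary trees with n internal nodes are counted by C_n; here n = 5. So Q = C_5 = 42.
P + Q = 4862 + 42 = 4904.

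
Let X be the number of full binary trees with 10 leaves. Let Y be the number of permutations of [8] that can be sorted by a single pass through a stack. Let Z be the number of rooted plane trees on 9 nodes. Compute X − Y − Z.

A full binary tree with L leaves has L−1 internal nodes and is counted by C_{L−1}; L = 10 gives C_9. So X = C_9 = 4862.
Stack-sortable permutations are exactly the 231-avoiding ones, counted by C_n; here n = 8. So Y = C_8 = 1430.
Rooted ordered (plane) trees on m nodes have m−1 edges and are counted by C_{m−1}; m = 9 gives C_8. So Z = C_8 = 1430.
X − Y − Z = 4862 − 1430 − 1430 = 2002.

2002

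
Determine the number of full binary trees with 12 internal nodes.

208012

The number of full binary trees on 12 internal nodes is the Catalan number C_12.
C_12 = C(24,12)/13 = 2704156/13 = 208012.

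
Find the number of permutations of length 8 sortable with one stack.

Stack-sortable permutations are exactly the 231-avoiding ones, counted by C_n; here n = 8.
C_8 = 1430.

1430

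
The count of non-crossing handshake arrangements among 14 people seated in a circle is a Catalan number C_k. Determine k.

Non-crossing handshake pairings of 2n people are counted by C_n; 14 people gives n = 7.

7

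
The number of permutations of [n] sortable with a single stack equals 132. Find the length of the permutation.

6

Stack-sortable permutations of [n] are counted by C_n. The Catalan number equal to 132 is C_6.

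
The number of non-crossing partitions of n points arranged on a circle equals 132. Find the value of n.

Non-crossing partitions of [n] are counted by C_n. The Catalan number equal to 132 is C_6.

6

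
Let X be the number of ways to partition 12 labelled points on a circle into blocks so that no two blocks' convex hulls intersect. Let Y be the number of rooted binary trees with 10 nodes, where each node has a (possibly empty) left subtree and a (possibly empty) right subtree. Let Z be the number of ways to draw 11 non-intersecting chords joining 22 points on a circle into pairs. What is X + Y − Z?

166022

Non-crossing partitions of an n-element set are counted by C_n; here n = 12. So X = C_12 = 208012.
Rooted binary trees with 10 nodes (each child slot possibly empty) number C_10. So Y = C_10 = 16796.
Non-crossing perfect matchings of 2n points on a circle are counted by C_n; with 22 points, n = 11. So Z = C_11 = 58786.
X + Y − Z = 208012 + 16796 − 58786 = 166022.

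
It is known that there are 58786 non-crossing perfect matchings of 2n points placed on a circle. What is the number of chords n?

Non-crossing pairings of 2n points on a circle are counted by C_n. Since C_11 = 58786, the index is 11.

11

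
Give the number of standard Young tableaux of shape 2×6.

Standard Young tableaux of shape 2×n are counted by C_n; here n = 6.
C_6 = C_5 · 2(2·5+1)/(5+2) = 42 · 22/7 = 132.

132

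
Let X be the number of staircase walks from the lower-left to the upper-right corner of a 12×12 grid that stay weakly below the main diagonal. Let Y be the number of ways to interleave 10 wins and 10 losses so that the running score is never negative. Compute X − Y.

191216

Monotone paths in an n×n grid that stay weakly below the diagonal are counted by C_n; here n = 12. So X = C_12 = 208012.
Reading a vote for the leader as '(' and for the other as ')' turns such a sequence into a balanced string of 10 pairs, so the count is C_10. So Y = C_10 = 16796.
X − Y = 208012 − 16796 = 191216.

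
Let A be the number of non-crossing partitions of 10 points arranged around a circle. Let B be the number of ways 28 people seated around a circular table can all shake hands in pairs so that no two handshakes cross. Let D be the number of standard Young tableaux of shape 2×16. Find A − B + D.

32700026

The non-crossing partitions of [10] form a lattice of size C_10. So A = C_10 = 16796.
Non-crossing handshake pairings of 2n people are counted by C_n; 28 people gives n = 14. So B = C_14 = 2674440.
Standard Young tableaux of shape 2×n are counted by C_n; here n = 16. So D = C_16 = 35357670.
A − B + D = 16796 − 2674440 + 35357670 = 32700026.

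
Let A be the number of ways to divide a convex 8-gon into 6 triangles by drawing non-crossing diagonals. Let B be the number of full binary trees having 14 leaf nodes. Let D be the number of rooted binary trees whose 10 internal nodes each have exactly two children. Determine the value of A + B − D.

Triangulations of a convex m-gon are counted by C_{m−2}; with m = 8 this is C_6. So A = C_6 = 132.
A full binary tree with L leaves has L−1 internal nodes and is counted by C_{L−1}; L = 14 gives C_13. So B = C_13 = 742900.
Full binary trees with n internal nodes are counted by C_n; here n = 10. So D = C_10 = 16796.
A + B − D = 132 + 742900 − 16796 = 726236.

726236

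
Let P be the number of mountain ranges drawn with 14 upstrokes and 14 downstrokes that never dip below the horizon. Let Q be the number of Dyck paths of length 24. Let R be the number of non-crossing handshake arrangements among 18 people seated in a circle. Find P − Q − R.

A Dyck path with 14 up-steps and 14 down-steps has semilength 14, so there are C_14 of them. So P = C_14 = 2674440.
Paths of 12 up- and 12 down-steps that never dip below the axis are Dyck paths; their count is C_12. So Q = C_12 = 208012.
With 18 = 2·9 people, non-crossing handshake pairings are non-crossing perfect matchings on a circle, counted by C_9. So R = C_9 = 4862.
P − Q − R = 2674440 − 208012 − 4862 = 2461566.

2461566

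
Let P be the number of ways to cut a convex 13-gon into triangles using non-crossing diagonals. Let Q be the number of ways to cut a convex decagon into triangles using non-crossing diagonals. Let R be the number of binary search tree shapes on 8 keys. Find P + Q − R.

58786

Triangulations of a convex m-gon are counted by C_{m−2}; with m = 13 this is C_11. So P = C_11 = 58786.
The number of triangulations of a 10-gon is the Catalan number C_8 (index = sides − 2). So Q = C_8 = 1430.
There are C_n binary search tree shapes on n keys; with n = 8 that is C_8. So R = C_8 = 1430.
P + Q − R = 58786 + 1430 − 1430 = 58786.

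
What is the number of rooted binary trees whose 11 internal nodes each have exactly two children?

Full binary trees with n internal nodes are counted by C_n; here n = 11.
C_11 = C(22,11)/12 = 705432/12 = 58786.

58786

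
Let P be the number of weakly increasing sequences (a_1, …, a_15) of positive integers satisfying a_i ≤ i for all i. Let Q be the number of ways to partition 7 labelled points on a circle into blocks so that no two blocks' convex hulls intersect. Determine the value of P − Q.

Weakly increasing sequences with a_i ≤ i biject with Dyck paths of semilength 15, so there are C_15. So P = C_15 = 9694845.
The non-crossing partitions of [7] form a lattice of size C_7. So Q = C_7 = 429.
P − Q = 9694845 − 429 = 9694416.

9694416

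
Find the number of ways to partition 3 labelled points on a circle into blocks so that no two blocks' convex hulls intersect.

5

The non-crossing partitions of [3] form a lattice of size C_3.
C_3 = C(6,3)/4 = 20/4 = 5.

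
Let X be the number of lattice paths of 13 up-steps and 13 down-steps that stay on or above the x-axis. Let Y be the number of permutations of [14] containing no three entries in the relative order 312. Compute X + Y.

3417340

A Dyck path with 13 up-steps and 13 down-steps has semilength 13, so there are C_13 of them. So X = C_13 = 742900.
For any fixed pattern of length 3, the pattern-avoiding permutations of [14] number C_14. So Y = C_14 = 2674440.
X + Y = 742900 + 2674440 = 3417340.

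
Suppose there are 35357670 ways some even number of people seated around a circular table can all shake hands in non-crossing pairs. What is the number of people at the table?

32

Non-crossing handshake pairings of 2n people are counted by C_n, and C_16 = 35357670.
So n = 16, and there are 2n = 32 people.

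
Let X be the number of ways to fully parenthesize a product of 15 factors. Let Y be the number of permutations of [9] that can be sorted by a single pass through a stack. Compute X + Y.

2679302

Parenthesizations of m factors correspond to full binary trees with m leaves, counted by C_{m−1}; m = 15 gives C_14. So X = C_14 = 2674440.
By Knuth's characterisation, the stack-sortable permutations of length 9 are the 231-avoiders, numbering C_9. So Y = C_9 = 4862.
X + Y = 2674440 + 4862 = 2679302.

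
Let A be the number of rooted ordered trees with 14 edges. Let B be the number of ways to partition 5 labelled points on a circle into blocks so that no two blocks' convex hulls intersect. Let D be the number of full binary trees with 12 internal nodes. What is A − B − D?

A rooted plane tree with 14 edges has 15 nodes, and the count is C_14. So A = C_14 = 2674440.
The non-crossing partitions of [5] form a lattice of size C_5. So B = C_5 = 42.
Full binary trees with n internal nodes are counted by C_n; here n = 12. So D = C_12 = 208012.
A − B − D = 2674440 − 42 − 208012 = 2466386.

2466386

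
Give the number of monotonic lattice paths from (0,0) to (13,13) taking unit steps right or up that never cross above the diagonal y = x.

742900

Sub-diagonal monotone paths from (0,0) to (13,13) biject with Dyck paths of semilength 13, giving C_13.
C_13 = C_12 · 2(2·12+1)/(12+2) = 208012 · 50/14 = 742900.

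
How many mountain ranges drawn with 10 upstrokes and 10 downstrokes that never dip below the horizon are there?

16796

Dyck paths of semilength n (length 2n) are counted by C_n; here n = 10.
C_10 = C(20,10)/11 = 184756/11 = 16796.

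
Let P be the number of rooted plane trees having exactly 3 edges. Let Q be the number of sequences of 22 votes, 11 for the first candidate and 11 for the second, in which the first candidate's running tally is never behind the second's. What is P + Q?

Rooted ordered trees with n edges are counted by C_n; here n = 3. So P = C_3 = 5.
Ballot sequences with n votes each where one side never trails are Dyck words, counted by C_n; here n = 11. So Q = C_11 = 58786.
P + Q = 5 + 58786 = 58791.

58791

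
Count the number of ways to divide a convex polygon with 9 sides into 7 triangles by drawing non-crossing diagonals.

429

Triangulations of a convex m-gon are counted by C_{m−2}; with m = 9 this is C_7.
C_7 = C_6 · 2(2·6+1)/(6+2) = 132 · 26/8 = 429.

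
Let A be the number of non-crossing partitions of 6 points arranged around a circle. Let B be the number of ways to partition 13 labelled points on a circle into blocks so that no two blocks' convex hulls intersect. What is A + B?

The non-crossing partitions of [6] form a lattice of size C_6. So A = C_6 = 132.
Non-crossing partitions of an n-element set are counted by C_n; here n = 13. So B = C_13 = 742900.
A + B = 132 + 742900 = 743032.

743032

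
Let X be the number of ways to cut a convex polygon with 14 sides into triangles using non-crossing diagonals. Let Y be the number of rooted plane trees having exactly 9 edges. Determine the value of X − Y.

Triangulations of a convex m-gon are counted by C_{m−2}; with m = 14 this is C_12. So X = C_12 = 208012.
A rooted plane tree with 9 edges has 10 nodes, and the count is C_9. So Y = C_9 = 4862.
X − Y = 208012 − 4862 = 203150.

203150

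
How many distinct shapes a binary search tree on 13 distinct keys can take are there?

Binary trees (left/right distinguished) on n nodes are counted by C_n; here n = 13.
C_13 = C_12 · 2(2·12+1)/(12+2) = 208012 · 50/14 = 742900.

742900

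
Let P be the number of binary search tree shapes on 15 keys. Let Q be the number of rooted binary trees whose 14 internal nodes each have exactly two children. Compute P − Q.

7020405

Binary trees (left/right distinguished) on n nodes are counted by C_n; here n = 15. So P = C_15 = 9694845.
Full binary trees with n internal nodes are counted by C_n; here n = 14. So Q = C_14 = 2674440.
P − Q = 9694845 − 2674440 = 7020405.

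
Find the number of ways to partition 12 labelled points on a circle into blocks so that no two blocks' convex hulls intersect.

208012

Non-crossing partitions of an n-element set are counted by C_n; here n = 12.
C_12 = 208012.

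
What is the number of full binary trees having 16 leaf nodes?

9694845

A full binary tree with L leaves has L−1 internal nodes and is counted by C_{L−1}; L = 16 gives C_15.
C_15 = C(30,15)/16 = 155117520/16 = 9694845.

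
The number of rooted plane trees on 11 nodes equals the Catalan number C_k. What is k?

10

A rooted plane tree on 11 nodes has 10 edges, and such trees are counted by C_10.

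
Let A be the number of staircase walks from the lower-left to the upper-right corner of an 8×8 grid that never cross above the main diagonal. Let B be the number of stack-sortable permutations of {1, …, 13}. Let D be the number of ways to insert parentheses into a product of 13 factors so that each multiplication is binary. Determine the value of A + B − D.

Sub-diagonal monotone paths from (0,0) to (8,8) biject with Dyck paths of semilength 8, giving C_8. So A = C_8 = 1430.
Stack-sortable permutations are exactly the 231-avoiding ones, counted by C_n; here n = 13. So B = C_13 = 742900.
Parenthesizations of m factors correspond to full binary trees with m leaves, counted by C_{m−1}; m = 13 gives C_12. So D = C_12 = 208012.
A + B − D = 1430 + 742900 − 208012 = 536318.

536318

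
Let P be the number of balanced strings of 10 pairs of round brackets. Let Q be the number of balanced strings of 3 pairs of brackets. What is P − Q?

Balanced strings of n pairs of brackets are counted by C_n; here n = 10. So P = C_10 = 16796.
With 3 pairs the number of balanced bracket strings is the Catalan number C_3. So Q = C_3 = 5.
P − Q = 16796 − 5 = 16791.

16791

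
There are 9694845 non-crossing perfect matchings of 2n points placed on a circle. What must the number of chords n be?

15

Non-crossing pairings of 2n points on a circle are counted by C_n, and C_15 = 9694845.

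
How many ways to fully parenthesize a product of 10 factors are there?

Parenthesizations of m factors correspond to full binary trees with m leaves, counted by C_{m−1}; m = 10 gives C_9.
C_9 = C_8 · 2(2·8+1)/(8+2) = 1430 · 34/10 = 4862.

4862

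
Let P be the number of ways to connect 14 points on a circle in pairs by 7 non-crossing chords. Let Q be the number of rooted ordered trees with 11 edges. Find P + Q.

59215

Pairing 14 circle points by 7 non-crossing chords gives C_7 matchings. So P = C_7 = 429.
A rooted plane tree with 11 edges has 12 nodes, and the count is C_11. So Q = C_11 = 58786.
P + Q = 429 + 58786 = 59215.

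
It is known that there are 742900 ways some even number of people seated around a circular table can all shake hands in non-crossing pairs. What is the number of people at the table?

Non-crossing handshake pairings of 2n people are counted by C_n; 742900 = C_13.
So n = 13, and there are 2n = 26 people.

26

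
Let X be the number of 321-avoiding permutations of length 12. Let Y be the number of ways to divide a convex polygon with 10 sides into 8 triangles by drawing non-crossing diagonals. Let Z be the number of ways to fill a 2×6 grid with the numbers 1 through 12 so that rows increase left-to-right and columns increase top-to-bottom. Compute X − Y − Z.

For any fixed pattern of length 3, the pattern-avoiding permutations of [12] number C_12. So X = C_12 = 208012.
The number of triangulations of a 10-gon is the Catalan number C_8 (index = sides − 2). So Y = C_8 = 1430.
Standard Young tableaux of shape 2×n are counted by C_n; here n = 6. So Z = C_6 = 132.
X − Y − Z = 208012 − 1430 − 132 = 206450.

206450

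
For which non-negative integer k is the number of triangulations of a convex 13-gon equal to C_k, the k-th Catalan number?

Triangulations of a convex m-gon are counted by C_{m−2}; with m = 13 this is C_11.

11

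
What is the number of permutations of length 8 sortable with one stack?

1430

By Knuth's characterisation, the stack-sortable permutations of length 8 are the 231-avoiders, numbering C_8.
C_8 = C(16,8)/9 = 12870/9 = 1430.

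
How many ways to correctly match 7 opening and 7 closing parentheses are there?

429

With 7 pairs the number of balanced bracket strings is the Catalan number C_7.
C_7 = C(14,7)/8 = 3432/8 = 429.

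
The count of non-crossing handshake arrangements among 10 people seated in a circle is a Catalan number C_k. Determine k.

Non-crossing handshake pairings of 2n people are counted by C_n; 10 people gives n = 5.

5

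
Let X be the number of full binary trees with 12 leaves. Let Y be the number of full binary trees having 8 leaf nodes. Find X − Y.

58357

A full binary tree with L leaves has L−1 internal nodes and is counted by C_{L−1}; L = 12 gives C_11. So X = C_11 = 58786.
A full binary tree with L leaves has L−1 internal nodes and is counted by C_{L−1}; L = 8 gives C_7. So Y = C_7 = 429.
X − Y = 58786 − 429 = 58357.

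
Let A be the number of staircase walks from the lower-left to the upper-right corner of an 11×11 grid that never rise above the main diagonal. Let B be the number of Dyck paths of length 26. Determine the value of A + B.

Monotone paths in an n×n grid that stay weakly below the diagonal are counted by C_n; here n = 11. So A = C_11 = 58786.
A Dyck path with 13 up-steps and 13 down-steps has semilength 13, so there are C_13 of them. So B = C_13 = 742900.
A + B = 58786 + 742900 = 801686.

801686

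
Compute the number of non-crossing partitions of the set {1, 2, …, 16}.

Non-crossing partitions of an n-element set are counted by C_n; here n = 16.
C_16 = C(32,16)/17 = 601080390/17 = 35357670.

35357670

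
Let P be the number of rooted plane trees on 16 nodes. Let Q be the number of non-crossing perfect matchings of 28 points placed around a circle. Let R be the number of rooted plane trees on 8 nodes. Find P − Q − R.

7019976

Rooted ordered (plane) trees on m nodes have m−1 edges and are counted by C_{m−1}; m = 16 gives C_15. So P = C_15 = 9694845.
Non-crossing perfect matchings of 2n points on a circle are counted by C_n; with 28 points, n = 14. So Q = C_14 = 2674440.
A rooted plane tree on 8 nodes has 7 edges, and such trees are counted by C_7. So R = C_7 = 429.
P − Q − R = 9694845 − 2674440 − 429 = 7019976.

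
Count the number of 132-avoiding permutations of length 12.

208012

For any fixed pattern of length 3, the pattern-avoiding permutations of [12] number C_12.
C_12 = C(24,12)/13 = 2704156/13 = 208012.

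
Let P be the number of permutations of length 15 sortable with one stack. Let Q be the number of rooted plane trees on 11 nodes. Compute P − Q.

Stack-sortable permutations are exactly the 231-avoiding ones, counted by C_n; here n = 15. So P = C_15 = 9694845.
Rooted ordered (plane) trees on m nodes have m−1 edges and are counted by C_{m−1}; m = 11 gives C_10. So Q = C_10 = 16796.
P − Q = 9694845 − 16796 = 9678049.

9678049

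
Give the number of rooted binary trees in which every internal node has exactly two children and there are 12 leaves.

Full binary trees with 12 leaves have 12−1 = 11 internal nodes, so there are C_11 of them.
C_11 = C(22,11)/12 = 705432/12 = 58786.

58786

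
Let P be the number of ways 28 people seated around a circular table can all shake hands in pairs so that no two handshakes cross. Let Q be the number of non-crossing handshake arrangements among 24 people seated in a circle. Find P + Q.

2882452

Non-crossing handshake pairings of 2n people are counted by C_n; 28 people gives n = 14. So P = C_14 = 2674440.
Non-crossing handshake pairings of 2n people are counted by C_n; 24 people gives n = 12. So Q = C_12 = 208012.
P + Q = 2674440 + 208012 = 2882452.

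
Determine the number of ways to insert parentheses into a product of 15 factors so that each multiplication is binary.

2674440

Bracketing 15 factors into binary products is counted by C_{15−1} = C_14.
C_14 = C_13 · 2(2·13+1)/(13+2) = 742900 · 54/15 = 2674440.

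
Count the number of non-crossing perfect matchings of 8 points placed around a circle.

Pairing 8 circle points by 4 non-crossing chords gives C_4 matchings.
C_4 = C_3 · 2(2·3+1)/(3+2) = 5 · 14/5 = 14.

14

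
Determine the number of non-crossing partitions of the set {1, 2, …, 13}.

The non-crossing partitions of [13] form a lattice of size C_13.
C_13 = C(26,13)/14 = 10400600/14 = 742900.

742900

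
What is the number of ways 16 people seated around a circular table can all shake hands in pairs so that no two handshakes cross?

1430

With 16 = 2·8 people, non-crossing handshake pairings are non-crossing perfect matchings on a circle, counted by C_8.
C_8 = 1430.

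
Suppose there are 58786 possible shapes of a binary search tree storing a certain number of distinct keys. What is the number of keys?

Binary search tree shapes on n keys are counted by C_n. The Catalan number equal to 58786 is C_11.

11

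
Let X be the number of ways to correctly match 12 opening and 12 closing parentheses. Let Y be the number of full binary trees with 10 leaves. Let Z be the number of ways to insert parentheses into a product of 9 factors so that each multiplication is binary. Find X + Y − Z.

With 12 pairs the number of balanced bracket strings is the Catalan number C_12. So X = C_12 = 208012.
Full binary trees with 10 leaves have 10−1 = 9 internal nodes, so there are C_9 of them. So Y = C_9 = 4862.
Ways to associate a product of 9 factors correspond to binary trees on 9 leaves, so the count is C_8. So Z = C_8 = 1430.
X + Y − Z = 208012 + 4862 − 1430 = 211444.

211444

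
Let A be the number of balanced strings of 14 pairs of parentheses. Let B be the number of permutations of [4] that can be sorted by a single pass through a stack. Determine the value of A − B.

2674426

Balanced strings of n pairs of brackets are counted by C_n; here n = 14. So A = C_14 = 2674440.
By Knuth's characterisation, the stack-sortable permutations of length 4 are the 231-avoiders, numbering C_4. So B = C_4 = 14.
A − B = 2674440 − 14 = 2674426.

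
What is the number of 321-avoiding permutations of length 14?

2674440

Permutations of [n] avoiding any single length-3 pattern are counted by C_n; here n = 14.
C_14 = C(28,14)/15 = 40116600/15 = 2674440.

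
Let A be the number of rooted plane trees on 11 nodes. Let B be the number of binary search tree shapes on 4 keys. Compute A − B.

Rooted ordered (plane) trees on m nodes have m−1 edges and are counted by C_{m−1}; m = 11 gives C_10. So A = C_10 = 16796.
Binary trees (left/right distinguished) on n nodes are counted by C_n; here n = 4. So B = C_4 = 14.
A − B = 16796 − 14 = 16782.

16782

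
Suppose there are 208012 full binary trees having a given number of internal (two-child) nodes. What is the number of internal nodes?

Full binary trees with n internal nodes are counted by C_n. The Catalan number equal to 208012 is C_12.

12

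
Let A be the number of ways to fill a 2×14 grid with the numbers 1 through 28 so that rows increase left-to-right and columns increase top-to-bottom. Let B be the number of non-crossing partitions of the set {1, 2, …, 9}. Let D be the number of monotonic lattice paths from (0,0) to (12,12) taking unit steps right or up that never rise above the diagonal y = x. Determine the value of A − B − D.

2461566

By the hook-length formula (or a Dyck-path bijection), SYT of shape 2×14 number C_14. So A = C_14 = 2674440.
Non-crossing partitions of an n-element set are counted by C_n; here n = 9. So B = C_9 = 4862.
Monotone paths in an n×n grid that stay weakly below the diagonal are counted by C_n; here n = 12. So D = C_12 = 208012.
A − B − D = 2674440 − 4862 − 208012 = 2461566.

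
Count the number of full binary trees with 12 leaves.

Full binary trees with 12 leaves have 12−1 = 11 internal nodes, so there are C_11 of them.
C_11 = 58786.

58786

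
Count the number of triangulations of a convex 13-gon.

58786

A convex 13-gon is triangulated into 11 triangles, and the number of such triangulations is the Catalan number C_{13−2} = C_11.
C_11 = C(22,11)/12 = 705432/12 = 58786.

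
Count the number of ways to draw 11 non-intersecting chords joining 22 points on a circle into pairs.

58786

Non-crossing perfect matchings of 2n points on a circle are counted by C_n; with 22 points, n = 11.
C_11 = 58786.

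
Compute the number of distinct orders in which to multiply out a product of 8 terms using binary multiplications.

429

Bracketing 8 factors into binary products is counted by C_{8−1} = C_7.
C_7 = C_6 · 2(2·6+1)/(6+2) = 132 · 26/8 = 429.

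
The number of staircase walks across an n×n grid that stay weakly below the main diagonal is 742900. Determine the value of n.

Such diagonal-avoiding paths in an n×n grid are counted by C_n. Since C_13 = 742900, the index is 13.

13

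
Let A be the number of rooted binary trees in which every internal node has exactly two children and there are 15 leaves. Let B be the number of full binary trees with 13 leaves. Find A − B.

Full binary trees with 15 leaves have 15−1 = 14 internal nodes, so there are C_14 of them. So A = C_14 = 2674440.
Full binary trees with 13 leaves have 13−1 = 12 internal nodes, so there are C_12 of them. So B = C_12 = 208012.
A − B = 2674440 − 208012 = 2466428.

2466428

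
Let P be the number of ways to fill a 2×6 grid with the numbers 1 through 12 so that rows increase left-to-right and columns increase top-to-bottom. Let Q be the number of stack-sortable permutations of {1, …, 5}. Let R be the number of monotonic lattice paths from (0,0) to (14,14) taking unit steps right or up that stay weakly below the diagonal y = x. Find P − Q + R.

Standard Young tableaux of shape 2×n are counted by C_n; here n = 6. So P = C_6 = 132.
By Knuth's characterisation, the stack-sortable permutations of length 5 are the 231-avoiders, numbering C_5. So Q = C_5 = 42.
Sub-diagonal monotone paths from (0,0) to (14,14) biject with Dyck paths of semilength 14, giving C_14. So R = C_14 = 2674440.
P − Q + R = 132 − 42 + 2674440 = 2674530.

2674530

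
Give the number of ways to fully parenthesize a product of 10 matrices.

4862

Bracketing 10 factors into binary products is counted by C_{10−1} = C_9.
C_9 = C(18,9)/10 = 48620/10 = 4862.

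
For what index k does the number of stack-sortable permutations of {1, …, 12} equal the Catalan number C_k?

12

By Knuth's characterisation, the stack-sortable permutations of length 12 are the 231-avoiders, numbering C_12.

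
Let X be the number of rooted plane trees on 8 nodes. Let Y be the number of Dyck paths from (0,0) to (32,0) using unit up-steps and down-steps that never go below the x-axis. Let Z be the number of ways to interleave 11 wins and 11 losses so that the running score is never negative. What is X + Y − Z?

35299313

Rooted ordered (plane) trees on m nodes have m−1 edges and are counted by C_{m−1}; m = 8 gives C_7. So X = C_7 = 429.
A Dyck path with 16 up-steps and 16 down-steps has semilength 16, so there are C_16 of them. So Y = C_16 = 35357670.
Reading a vote for the leader as '(' and for the other as ')' turns such a sequence into a balanced string of 11 pairs, so the count is C_11. So Z = C_11 = 58786.
X + Y − Z = 429 + 35357670 − 58786 = 35299313.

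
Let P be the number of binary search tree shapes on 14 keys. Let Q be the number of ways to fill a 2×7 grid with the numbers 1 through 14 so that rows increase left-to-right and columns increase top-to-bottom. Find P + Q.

Rooted binary trees with 14 nodes (each child slot possibly empty) number C_14. So P = C_14 = 2674440.
By the hook-length formula (or a Dyck-path bijection), SYT of shape 2×7 number C_7. So Q = C_7 = 429.
P + Q = 2674440 + 429 = 2674869.

2674869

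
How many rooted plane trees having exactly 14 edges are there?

A rooted plane tree with 14 edges has 15 nodes, and the count is C_14.
C_14 = C_13 · 2(2·13+1)/(13+2) = 742900 · 54/15 = 2674440.

2674440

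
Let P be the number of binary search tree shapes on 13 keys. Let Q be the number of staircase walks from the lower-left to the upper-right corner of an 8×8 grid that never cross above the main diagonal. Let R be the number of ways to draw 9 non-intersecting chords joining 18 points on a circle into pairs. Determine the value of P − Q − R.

There are C_n binary search tree shapes on n keys; with n = 13 that is C_13. So P = C_13 = 742900.
Sub-diagonal monotone paths from (0,0) to (8,8) biject with Dyck paths of semilength 8, giving C_8. So Q = C_8 = 1430.
Pairing 18 circle points by 9 non-crossing chords gives C_9 matchings. So R = C_9 = 4862.
P − Q − R = 742900 − 1430 − 4862 = 736608.

736608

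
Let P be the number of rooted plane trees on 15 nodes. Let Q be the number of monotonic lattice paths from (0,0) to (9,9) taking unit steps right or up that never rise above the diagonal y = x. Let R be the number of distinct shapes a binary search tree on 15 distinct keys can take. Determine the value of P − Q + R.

A rooted plane tree on 15 nodes has 14 edges, and such trees are counted by C_14. So P = C_14 = 2674440.
Sub-diagonal monotone paths from (0,0) to (9,9) biject with Dyck paths of semilength 9, giving C_9. So Q = C_9 = 4862.
Binary trees (left/right distinguished) on n nodes are counted by C_n; here n = 15. So R = C_15 = 9694845.
P − Q + R = 2674440 − 4862 + 9694845 = 12364423.

12364423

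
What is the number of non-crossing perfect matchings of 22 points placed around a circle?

58786

Non-crossing perfect matchings of 2n points on a circle are counted by C_n; with 22 points, n = 11.
C_11 = C_10 · 2(2·10+1)/(10+2) = 16796 · 42/12 = 58786.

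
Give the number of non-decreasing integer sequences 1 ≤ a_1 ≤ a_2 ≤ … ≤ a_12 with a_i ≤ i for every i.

208012

Such sub-staircase sequences of length n are counted by C_n; here n = 12.
C_12 = C(24,12)/13 = 2704156/13 = 208012.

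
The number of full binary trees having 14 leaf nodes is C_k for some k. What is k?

13

Full binary trees with 14 leaves have 14−1 = 13 internal nodes, so there are C_13 of them.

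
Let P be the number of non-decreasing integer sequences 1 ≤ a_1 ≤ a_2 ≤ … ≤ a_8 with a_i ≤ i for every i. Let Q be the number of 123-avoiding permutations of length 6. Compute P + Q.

Weakly increasing sequences with a_i ≤ i biject with Dyck paths of semilength 8, so there are C_8. So P = C_8 = 1430.
Permutations of [n] avoiding any single length-3 pattern are counted by C_n; here n = 6. So Q = C_6 = 132.
P + Q = 1430 + 132 = 1562.

1562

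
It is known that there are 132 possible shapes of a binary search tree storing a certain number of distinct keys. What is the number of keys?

Binary search tree shapes on n keys are counted by C_n. Since C_6 = 132, the index is 6.

6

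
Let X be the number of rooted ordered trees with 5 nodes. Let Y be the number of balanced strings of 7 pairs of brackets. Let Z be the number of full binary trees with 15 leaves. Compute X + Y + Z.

2674883

Rooted ordered (plane) trees on m nodes have m−1 edges and are counted by C_{m−1}; m = 5 gives C_4. So X = C_4 = 14.
Balanced strings of n pairs of brackets are counted by C_n; here n = 7. So Y = C_7 = 429.
Full binary trees with 15 leaves have 15−1 = 14 internal nodes, so there are C_14 of them. So Z = C_14 = 2674440.
X + Y + Z = 14 + 429 + 2674440 = 2674883.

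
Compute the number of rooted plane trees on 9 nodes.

Rooted ordered (plane) trees on m nodes have m−1 edges and are counted by C_{m−1}; m = 9 gives C_8.
C_8 = C_7 · 2(2·7+1)/(7+2) = 429 · 30/9 = 1430.

1430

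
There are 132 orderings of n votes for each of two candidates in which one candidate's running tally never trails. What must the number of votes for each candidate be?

Such ballot sequences with n votes each are counted by C_n. The Catalan number equal to 132 is C_6.

6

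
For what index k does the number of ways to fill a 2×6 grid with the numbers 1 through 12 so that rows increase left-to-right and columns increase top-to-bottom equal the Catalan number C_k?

6

Standard Young tableaux of shape 2×n are counted by C_n; here n = 6.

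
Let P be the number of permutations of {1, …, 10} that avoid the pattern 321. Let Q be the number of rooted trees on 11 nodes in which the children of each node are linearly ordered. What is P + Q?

33592

Permutations of [n] avoiding any single length-3 pattern are counted by C_n; here n = 10. So P = C_10 = 16796.
A rooted plane tree on 11 nodes has 10 edges, and such trees are counted by C_10. So Q = C_10 = 16796.
P + Q = 16796 + 16796 = 33592.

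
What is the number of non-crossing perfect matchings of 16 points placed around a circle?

Non-crossing perfect matchings of 2n points on a circle are counted by C_n; with 16 points, n = 8.
C_8 = C_7 · 2(2·7+1)/(7+2) = 429 · 30/9 = 1430.

1430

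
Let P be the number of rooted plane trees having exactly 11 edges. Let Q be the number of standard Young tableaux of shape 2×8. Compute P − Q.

57356

A rooted plane tree with 11 edges has 12 nodes, and the count is C_11. So P = C_11 = 58786.
By the hook-length formula (or a Dyck-path bijection), SYT of shape 2×8 number C_8. So Q = C_8 = 1430.
P − Q = 58786 − 1430 = 57356.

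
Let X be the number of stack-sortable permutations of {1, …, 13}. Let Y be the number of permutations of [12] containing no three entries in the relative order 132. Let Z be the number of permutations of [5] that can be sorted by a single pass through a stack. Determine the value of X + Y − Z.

950870

By Knuth's characterisation, the stack-sortable permutations of length 13 are the 231-avoiders, numbering C_13. So X = C_13 = 742900.
Permutations of [n] avoiding any single length-3 pattern are counted by C_n; here n = 12. So Y = C_12 = 208012.
By Knuth's characterisation, the stack-sortable permutations of length 5 are the 231-avoiders, numbering C_5. So Z = C_5 = 42.
X + Y − Z = 742900 + 208012 − 42 = 950870.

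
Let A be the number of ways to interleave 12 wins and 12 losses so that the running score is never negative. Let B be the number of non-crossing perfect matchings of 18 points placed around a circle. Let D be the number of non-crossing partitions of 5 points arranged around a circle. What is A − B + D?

Ballot sequences with n votes each where one side never trails are Dyck words, counted by C_n; here n = 12. So A = C_12 = 208012.
Pairing 18 circle points by 9 non-crossing chords gives C_9 matchings. So B = C_9 = 4862.
The non-crossing partitions of [5] form a lattice of size C_5. So D = C_5 = 42.
A − B + D = 208012 − 4862 + 42 = 203192.

203192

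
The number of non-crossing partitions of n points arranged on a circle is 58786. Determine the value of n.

11

Non-crossing partitions of [n] are counted by C_n, and C_11 = 58786.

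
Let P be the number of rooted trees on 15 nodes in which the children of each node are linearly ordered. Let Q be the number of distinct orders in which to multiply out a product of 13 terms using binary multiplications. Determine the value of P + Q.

A rooted plane tree on 15 nodes has 14 edges, and such trees are counted by C_14. So P = C_14 = 2674440.
Bracketing 13 factors into binary products is counted by C_{13−1} = C_12. So Q = C_12 = 208012.
P + Q = 2674440 + 208012 = 2882452.

2882452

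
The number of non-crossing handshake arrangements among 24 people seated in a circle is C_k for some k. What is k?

12

With 24 = 2·12 people, non-crossing handshake pairings are non-crossing perfect matchings on a circle, counted by C_12.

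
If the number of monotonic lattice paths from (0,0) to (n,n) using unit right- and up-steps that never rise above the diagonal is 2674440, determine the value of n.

Such diagonal-avoiding paths in an n×n grid are counted by C_n, and C_14 = 2674440.

14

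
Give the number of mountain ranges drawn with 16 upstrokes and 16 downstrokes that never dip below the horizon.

Paths of 16 up- and 16 down-steps that never dip below the axis are Dyck paths; their count is C_16.
C_16 = 35357670.

35357670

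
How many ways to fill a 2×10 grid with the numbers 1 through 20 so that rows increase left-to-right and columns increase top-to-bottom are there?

By the hook-length formula (or a Dyck-path bijection), SYT of shape 2×10 number C_10.
C_10 = C_9 · 2(2·9+1)/(9+2) = 4862 · 38/11 = 16796.

16796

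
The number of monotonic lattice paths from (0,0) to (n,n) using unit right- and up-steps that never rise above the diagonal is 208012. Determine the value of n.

Such diagonal-avoiding paths in an n×n grid are counted by C_n. Since C_12 = 208012, the index is 12.

12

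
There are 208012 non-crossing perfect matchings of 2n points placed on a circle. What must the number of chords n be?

12

Non-crossing pairings of 2n points on a circle are counted by C_n; 208012 = C_12.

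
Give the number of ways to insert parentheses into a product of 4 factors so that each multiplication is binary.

5

Parenthesizations of m factors correspond to full binary trees with m leaves, counted by C_{m−1}; m = 4 gives C_3.
C_3 = C(6,3)/4 = 20/4 = 5.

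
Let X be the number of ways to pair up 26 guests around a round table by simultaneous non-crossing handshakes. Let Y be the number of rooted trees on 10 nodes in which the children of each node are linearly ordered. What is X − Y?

Non-crossing handshake pairings of 2n people are counted by C_n; 26 people gives n = 13. So X = C_13 = 742900.
A rooted plane tree on 10 nodes has 9 edges, and such trees are counted by C_9. So Y = C_9 = 4862.
X − Y = 742900 − 4862 = 738038.

738038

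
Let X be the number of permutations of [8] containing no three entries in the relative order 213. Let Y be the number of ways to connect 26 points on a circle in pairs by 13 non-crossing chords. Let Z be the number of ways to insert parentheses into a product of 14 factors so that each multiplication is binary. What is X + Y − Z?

Permutations of [n] avoiding any single length-3 pattern are counted by C_n; here n = 8. So X = C_8 = 1430.
Non-crossing perfect matchings of 2n points on a circle are counted by C_n; with 26 points, n = 13. So Y = C_13 = 742900.
Bracketing 14 factors into binary products is counted by C_{14−1} = C_13. So Z = C_13 = 742900.
X + Y − Z = 1430 + 742900 − 742900 = 1430.

1430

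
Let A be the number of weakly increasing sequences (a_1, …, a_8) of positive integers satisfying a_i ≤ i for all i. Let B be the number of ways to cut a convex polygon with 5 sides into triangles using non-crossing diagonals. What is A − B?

Such sub-staircase sequences of length n are counted by C_n; here n = 8. So A = C_8 = 1430.
A convex 5-gon is triangulated into 3 triangles, and the number of such triangulations is the Catalan number C_{5−2} = C_3. So B = C_3 = 5.
A − B = 1430 − 5 = 1425.

1425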